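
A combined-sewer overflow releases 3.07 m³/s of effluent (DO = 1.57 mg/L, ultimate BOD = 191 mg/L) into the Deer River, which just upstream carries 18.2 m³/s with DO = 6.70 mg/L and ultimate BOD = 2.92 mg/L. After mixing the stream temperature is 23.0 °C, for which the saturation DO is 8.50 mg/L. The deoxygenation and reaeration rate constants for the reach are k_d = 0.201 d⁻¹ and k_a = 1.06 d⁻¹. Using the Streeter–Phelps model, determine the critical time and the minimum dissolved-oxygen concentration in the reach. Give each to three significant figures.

t_c ≈ 1.41 d; minimum DO ≈ 4.21 mg/L

Mixed DO = (18.2×6.70 + 3.07×1.57)/(18.2+3.07) = 126.8/21.27 = 5.960 mg/L.
Mixed L₀ = (18.2×2.92 + 3.07×191)/(21.27) = 639.5/21.27 = 30.07 mg/L.
Initial deficit D₀ = C_s − DO₀ = 8.50 − 5.960 = 2.540 mg/L.
t_c = (1/0.8590) ln[(1.06/0.201)(1 − 2.540×0.8590/(0.201×30.07))] = 1.164 × ln(3.369) = 1.414 d.
D_c = (0.201/1.06) × 30.07 × e^(−0.201×1.414) = 0.1896 × 30.07 × 0.7526 = 4.291 mg/L.
Minimum DO = 8.50 − 4.291 = 4.209 mg/L.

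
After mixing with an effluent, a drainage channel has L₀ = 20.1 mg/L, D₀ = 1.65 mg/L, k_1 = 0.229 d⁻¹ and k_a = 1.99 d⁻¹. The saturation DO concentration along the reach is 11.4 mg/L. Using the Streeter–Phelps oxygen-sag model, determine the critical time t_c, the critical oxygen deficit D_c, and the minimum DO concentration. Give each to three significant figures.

t_c ≈ 0.661 d; D_c ≈ 1.99 mg/L; min DO ≈ 9.41 mg/L

With k_a/k_1 = 8.690 and 1 − D₀(k_a−k_1)/(k_1 L₀) = 0.3687,
t_c = ln(8.690 × 0.3687) / (1.99 − 0.229) = ln(3.204) / 1.761 = 1.164/1.761 = 0.6613 d.
D_c = (k_1/k_a) L₀ e^(−k_1 t_c) = (0.229/1.99) × 20.1 × e^(−0.229×0.6613) = 0.1151 × 20.1 × 0.8595 = 1.988 mg/L.
Minimum DO = C_s − D_c = 11.4 − 1.988 = 9.412 mg/L.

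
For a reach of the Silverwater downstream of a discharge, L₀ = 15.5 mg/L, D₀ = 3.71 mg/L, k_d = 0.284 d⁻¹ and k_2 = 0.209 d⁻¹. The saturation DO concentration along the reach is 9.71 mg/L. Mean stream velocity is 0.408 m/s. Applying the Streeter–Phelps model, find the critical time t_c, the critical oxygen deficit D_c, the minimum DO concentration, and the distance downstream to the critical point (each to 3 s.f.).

At the critical point dD/dt = 0, so k_d L₀ e^(−k_d t) = k_2 D. Substituting D(t) from the Streeter–Phelps equation and solving for t gives
t_c = ln[(k_2/k_d)(1 − D₀(k_2−k_d)/(k_d L₀))] / (k_2−k_d).
Here k_2−k_d = -0.07500 d⁻¹ and 1 − D₀(k_2−k_d)/(k_d L₀) = 1 − 3.71×-0.07500/(0.284×15.5) = 1.063, so
t_c = ln(0.7359 × 1.063) / -0.07500 = -0.2453 / -0.07500 = 3.271 d.
L(t_c) = L₀ e^(−k_d t_c) = 15.5 × 0.3949 = 6.121 mg/L, and at the critical point k_2 D_c = k_d L, so D_c = (0.284/0.209) × 6.121 = 8.318 mg/L.
Minimum DO = C_s − D_c = 9.71 − 8.318 = 1.392 mg/L.
x_c = v t_c = 0.408 m/s × 3.271 d × 86400 s/d = 115300 m ≈ 115 km.

t_c ≈ 3.27 d; D_c ≈ 8.32 mg/L; min DO ≈ 1.39 mg/L; x_c ≈ 115 km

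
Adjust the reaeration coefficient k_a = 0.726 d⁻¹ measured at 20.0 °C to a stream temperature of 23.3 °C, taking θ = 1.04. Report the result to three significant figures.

k_a ≈ 0.826 d⁻¹

k_a(T₂) = k_a(T₁) · θ^(T₂−T₁) = 0.726 × 1.04^(23.3−20.0)
= 0.726 × 1.04^3.30 = 0.726 × 1.138 = 0.8263 d⁻¹.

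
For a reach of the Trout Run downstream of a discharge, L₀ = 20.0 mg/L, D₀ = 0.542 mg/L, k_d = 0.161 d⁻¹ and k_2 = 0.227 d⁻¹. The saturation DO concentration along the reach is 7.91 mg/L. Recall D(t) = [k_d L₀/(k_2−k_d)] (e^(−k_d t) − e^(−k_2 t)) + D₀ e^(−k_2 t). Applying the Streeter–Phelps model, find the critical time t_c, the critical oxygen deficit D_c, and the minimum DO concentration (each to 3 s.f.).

t_c = [1/(k_2−k_d)] ln[(k_2/k_d)(1 − D₀(k_2−k_d)/(k_d L₀))]
= [1/(0.227−0.161)] ln[(0.227/0.161)(1 − 0.542×0.06600/(0.161×20.0))]
= (1/0.06600) ln[1.410 × 0.9889] = 15.15 × ln(1.394) = 15.15 × 0.3324 = 5.036 d.
L(t_c) = L₀ e^(−k_d t_c) = 20.0 × 0.4445 = 8.890 mg/L, and at the critical point k_2 D_c = k_d L, so D_c = (0.161/0.227) × 8.890 = 6.305 mg/L.
Minimum DO = C_s − D_c = 7.91 − 6.305 = 1.605 mg/L.

t_c ≈ 5.04 d; D_c ≈ 6.31 mg/L; min DO ≈ 1.60 mg/L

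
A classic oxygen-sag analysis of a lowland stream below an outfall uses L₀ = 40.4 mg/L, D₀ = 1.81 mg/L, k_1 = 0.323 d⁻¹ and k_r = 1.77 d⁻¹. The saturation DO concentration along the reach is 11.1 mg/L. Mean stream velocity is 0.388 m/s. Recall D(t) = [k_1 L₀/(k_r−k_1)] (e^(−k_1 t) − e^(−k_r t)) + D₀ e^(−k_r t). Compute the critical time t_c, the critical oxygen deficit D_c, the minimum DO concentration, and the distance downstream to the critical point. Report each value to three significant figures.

With k_r/k_1 = 5.480 and 1 − D₀(k_r−k_1)/(k_1 L₀) = 0.7993,
t_c = ln(5.480 × 0.7993) / (1.77 − 0.323) = ln(4.380) / 1.447 = 1.477/1.447 = 1.021 d.
D_c = (k_1/k_r) L₀ e^(−k_1 t_c) = (0.323/1.77) × 40.4 × e^(−0.323×1.021) = 0.1825 × 40.4 × 0.7191 = 5.302 mg/L.
Minimum DO = C_s − D_c = 11.1 − 5.302 = 5.798 mg/L.
x_c = v t_c = 0.388 m/s × 1.021 d × 86400 s/d = 34220 m ≈ 34.2 km.

t_c ≈ 1.02 d; D_c ≈ 5.30 mg/L; min DO ≈ 5.80 mg/L; x_c ≈ 34.2 km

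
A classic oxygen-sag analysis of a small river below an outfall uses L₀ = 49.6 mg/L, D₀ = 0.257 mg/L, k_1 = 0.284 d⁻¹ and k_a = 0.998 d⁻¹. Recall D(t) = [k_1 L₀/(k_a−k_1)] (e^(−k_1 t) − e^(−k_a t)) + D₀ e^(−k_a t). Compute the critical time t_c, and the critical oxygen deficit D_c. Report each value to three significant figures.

t_c ≈ 1.74 d; D_c ≈ 8.61 mg/L

At the critical point dD/dt = 0, so k_1 L₀ e^(−k_1 t) = k_a D. Substituting D(t) from the Streeter–Phelps equation and solving for t gives
t_c = ln[(k_a/k_1)(1 − D₀(k_a−k_1)/(k_1 L₀))] / (k_a−k_1).
Here k_a−k_1 = 0.7140 d⁻¹ and 1 − D₀(k_a−k_1)/(k_1 L₀) = 1 − 0.257×0.7140/(0.284×49.6) = 0.9870, so
t_c = ln(3.514 × 0.9870) / 0.7140 = 1.244 / 0.7140 = 1.742 d.
D_c = (k_1/k_a) L₀ e^(−k_1 t_c) = (0.284/0.998) × 49.6 × e^(−0.284×1.742) = 0.2846 × 49.6 × 0.6098 = 8.607 mg/L.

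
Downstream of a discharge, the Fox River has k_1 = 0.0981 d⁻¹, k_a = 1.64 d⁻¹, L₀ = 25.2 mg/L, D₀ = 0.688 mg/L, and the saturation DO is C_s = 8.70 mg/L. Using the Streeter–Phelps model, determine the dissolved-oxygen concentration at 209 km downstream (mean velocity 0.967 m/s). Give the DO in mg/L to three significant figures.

Travel time t = x/v = 209 km / (0.967 m/s) = 209000 m / 0.967 m/s = 216100 s = 2.502 d.
k_1 L₀/(k_a−k_1) = 0.0981×25.2/(1.64−0.0981) = 2.472/1.542 = 1.603 mg/L.
e^(−k_1 t) = e^(−0.0981×2.502) = 0.7824; e^(−k_a t) = e^(−1.64×2.502) = 0.01653.
D = 1.603 × (0.7824 − 0.01653) + 0.688 × 0.01653 = 1.228 + 0.01137 = 1.239 mg/L.
DO = C_s − D = 8.70 − 1.239 = 7.461 mg/L.

DO ≈ 7.46 mg/L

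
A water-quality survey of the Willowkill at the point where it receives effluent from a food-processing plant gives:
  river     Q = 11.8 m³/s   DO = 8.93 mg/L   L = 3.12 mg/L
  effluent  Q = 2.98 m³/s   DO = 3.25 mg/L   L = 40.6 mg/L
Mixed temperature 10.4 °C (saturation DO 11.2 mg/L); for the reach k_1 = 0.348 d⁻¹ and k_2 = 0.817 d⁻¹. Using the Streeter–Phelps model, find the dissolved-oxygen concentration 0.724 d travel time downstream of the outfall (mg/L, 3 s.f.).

Mixed DO = (11.8×8.93 + 2.98×3.25)/(11.8+2.98) = 115.1/14.78 = 7.785 mg/L.
Mixed L₀ = (11.8×3.12 + 2.98×40.6)/(14.78) = 157.8/14.78 = 10.68 mg/L.
Initial deficit D₀ = C_s − DO₀ = 11.2 − 7.785 = 3.415 mg/L.
D(0.724) = [0.348×10.68/(0.817−0.348)](e^(−0.348×0.724) − e^(−0.817×0.724)) + 3.415 e^(−0.817×0.724)
= 7.922 × (0.7773 − 0.5535) + 3.415 × 0.5535 = 3.663 mg/L.
DO = 11.2 − 3.663 = 7.537 mg/L.

DO ≈ 7.54 mg/L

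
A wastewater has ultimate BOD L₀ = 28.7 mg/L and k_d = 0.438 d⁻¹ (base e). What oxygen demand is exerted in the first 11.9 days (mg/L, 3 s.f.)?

y_t = L₀(1 − e^(−k_d t)) = 28.7 × (1 − e^(−0.438×11.9))
= 28.7 × (1 − 0.005450) = 28.7 × 0.9946 = 28.54 mg/L.

y ≈ 28.5 mg/L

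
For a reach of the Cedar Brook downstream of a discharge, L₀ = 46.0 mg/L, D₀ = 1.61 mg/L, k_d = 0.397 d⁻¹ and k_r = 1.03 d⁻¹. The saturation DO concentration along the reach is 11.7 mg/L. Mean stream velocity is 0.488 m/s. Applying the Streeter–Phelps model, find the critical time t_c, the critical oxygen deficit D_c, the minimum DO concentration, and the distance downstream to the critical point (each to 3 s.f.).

t_c = [1/(k_r−k_d)] ln[(k_r/k_d)(1 − D₀(k_r−k_d)/(k_d L₀))]
= [1/(1.03−0.397)] ln[(1.03/0.397)(1 − 1.61×0.6330/(0.397×46.0))]
= (1/0.6330) ln[2.594 × 0.9442] = 1.580 × ln(2.450) = 1.580 × 0.8960 = 1.415 d.
L(t_c) = L₀ e^(−k_d t_c) = 46.0 × 0.5701 = 26.23 mg/L, and at the critical point k_r D_c = k_d L, so D_c = (0.397/1.03) × 26.23 = 10.11 mg/L.
Minimum DO = C_s − D_c = 11.7 − 10.11 = 1.592 mg/L.
x_c = v t_c = 0.488 m/s × 1.415 d × 86400 s/d = 59680 m ≈ 59.7 km.

t_c ≈ 1.42 d; D_c ≈ 10.1 mg/L; min DO ≈ 1.59 mg/L; x_c ≈ 59.7 km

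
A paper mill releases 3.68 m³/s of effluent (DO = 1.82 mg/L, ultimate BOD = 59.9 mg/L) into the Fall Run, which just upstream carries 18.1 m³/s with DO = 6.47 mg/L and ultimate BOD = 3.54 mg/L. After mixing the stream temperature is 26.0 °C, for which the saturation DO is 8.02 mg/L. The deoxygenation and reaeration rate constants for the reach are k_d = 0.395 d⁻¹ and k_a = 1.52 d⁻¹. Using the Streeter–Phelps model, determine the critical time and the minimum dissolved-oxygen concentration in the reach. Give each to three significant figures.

Mixed DO = (18.1×6.47 + 3.68×1.82)/(18.1+3.68) = 123.8/21.78 = 5.684 mg/L.
Mixed L₀ = (18.1×3.54 + 3.68×59.9)/(21.78) = 284.5/21.78 = 13.06 mg/L.
Initial deficit D₀ = C_s − DO₀ = 8.02 − 5.684 = 2.336 mg/L.
t_c = (1/1.125) ln[(1.52/0.395)(1 − 2.336×1.125/(0.395×13.06))] = 0.8889 × ln(1.888) = 0.5651 d.
D_c = (0.395/1.52) × 13.06 × e^(−0.395×0.5651) = 0.2599 × 13.06 × 0.7999 = 2.715 mg/L.
Minimum DO = 8.02 − 2.715 = 5.305 mg/L.

t_c ≈ 0.565 d; minimum DO ≈ 5.30 mg/L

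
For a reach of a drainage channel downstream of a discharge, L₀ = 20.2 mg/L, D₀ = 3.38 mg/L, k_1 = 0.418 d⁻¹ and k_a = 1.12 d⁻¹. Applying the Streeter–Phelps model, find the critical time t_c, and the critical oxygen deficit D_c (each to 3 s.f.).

t_c ≈ 0.934 d; D_c ≈ 5.10 mg/L

At the critical point dD/dt = 0, so k_1 L₀ e^(−k_1 t) = k_a D. Substituting D(t) from the Streeter–Phelps equation and solving for t gives
t_c = ln[(k_a/k_1)(1 − D₀(k_a−k_1)/(k_1 L₀))] / (k_a−k_1).
Here k_a−k_1 = 0.7020 d⁻¹ and 1 − D₀(k_a−k_1)/(k_1 L₀) = 1 − 3.38×0.7020/(0.418×20.2) = 0.7190, so
t_c = ln(2.679 × 0.7190) / 0.7020 = 0.6557 / 0.7020 = 0.9340 d.
D_c = (k_1/k_a) L₀ e^(−k_1 t_c) = (0.418/1.12) × 20.2 × e^(−0.418×0.9340) = 0.3732 × 20.2 × 0.6768 = 5.102 mg/L.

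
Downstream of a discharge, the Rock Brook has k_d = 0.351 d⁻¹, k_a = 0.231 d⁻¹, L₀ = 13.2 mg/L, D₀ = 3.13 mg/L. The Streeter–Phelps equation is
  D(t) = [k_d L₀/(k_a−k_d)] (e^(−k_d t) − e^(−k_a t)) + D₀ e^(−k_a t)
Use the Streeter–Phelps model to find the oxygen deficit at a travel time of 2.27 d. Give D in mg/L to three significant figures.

k_d L₀/(k_a−k_d) = 0.351×13.2/(0.231−0.351) = 4.633/-0.1200 = -38.61 mg/L.
e^(−k_d t) = e^(−0.351×2.270) = 0.4508; e^(−k_a t) = e^(−0.231×2.270) = 0.5919.
D = -38.61 × (0.4508 − 0.5919) + 3.13 × 0.5919 = 5.450 + 1.853 = 7.302 mg/L.

D ≈ 7.30 mg/L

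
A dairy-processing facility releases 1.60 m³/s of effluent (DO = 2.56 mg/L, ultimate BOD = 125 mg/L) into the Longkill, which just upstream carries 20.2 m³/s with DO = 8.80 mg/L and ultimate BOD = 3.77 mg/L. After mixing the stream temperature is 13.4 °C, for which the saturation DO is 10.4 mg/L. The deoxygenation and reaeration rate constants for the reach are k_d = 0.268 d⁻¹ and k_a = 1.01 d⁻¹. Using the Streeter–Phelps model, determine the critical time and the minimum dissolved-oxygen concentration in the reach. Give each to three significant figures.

Mixed DO = (20.2×8.80 + 1.60×2.56)/(20.2+1.60) = 181.9/21.80 = 8.342 mg/L.
Mixed L₀ = (20.2×3.77 + 1.60×125)/(21.80) = 276.2/21.80 = 12.67 mg/L.
Initial deficit D₀ = C_s − DO₀ = 10.4 − 8.342 = 2.058 mg/L.
t_c = (1/0.7420) ln[(1.01/0.268)(1 − 2.058×0.7420/(0.268×12.67))] = 1.348 × ln(2.074) = 0.9828 d.
D_c = (0.268/1.01) × 12.67 × e^(−0.268×0.9828) = 0.2653 × 12.67 × 0.7684 = 2.583 mg/L.
Minimum DO = 10.4 − 2.583 = 7.817 mg/L.

t_c ≈ 0.983 d; minimum DO ≈ 7.82 mg/L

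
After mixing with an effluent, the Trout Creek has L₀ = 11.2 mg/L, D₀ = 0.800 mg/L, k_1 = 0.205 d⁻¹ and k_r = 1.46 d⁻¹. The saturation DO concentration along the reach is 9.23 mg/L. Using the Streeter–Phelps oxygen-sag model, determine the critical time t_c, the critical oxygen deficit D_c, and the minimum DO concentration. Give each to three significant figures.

t_c = [1/(k_r−k_1)] ln[(k_r/k_1)(1 − D₀(k_r−k_1)/(k_1 L₀))]
= [1/(1.46−0.205)] ln[(1.46/0.205)(1 − 0.800×1.255/(0.205×11.2))]
= (1/1.255) ln[7.122 × 0.5627] = 0.7968 × ln(4.008) = 0.7968 × 1.388 = 1.106 d.
L(t_c) = L₀ e^(−k_1 t_c) = 11.2 × 0.7971 = 8.928 mg/L, and at the critical point k_r D_c = k_1 L, so D_c = (0.205/1.46) × 8.928 = 1.254 mg/L.
Minimum DO = C_s − D_c = 9.23 − 1.254 = 7.976 mg/L.

t_c ≈ 1.11 d; D_c ≈ 1.25 mg/L; min DO ≈ 7.98 mg/L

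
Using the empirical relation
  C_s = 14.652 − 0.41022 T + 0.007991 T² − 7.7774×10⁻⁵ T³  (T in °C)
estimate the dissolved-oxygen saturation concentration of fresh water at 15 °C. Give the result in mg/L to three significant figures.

C_s = 14.652 − 0.41022×15 + 0.007991×15² − 7.7774×10⁻⁵×15³ = 10.03 mg/L.

C_s ≈ 10.0 mg/L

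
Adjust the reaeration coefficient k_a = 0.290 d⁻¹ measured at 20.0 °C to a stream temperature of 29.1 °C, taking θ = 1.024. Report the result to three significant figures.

k_a(T₂) = k_a(T₁) · θ^(T₂−T₁) = 0.290 × 1.024^(29.1−20.0)
= 0.290 × 1.024^9.10 = 0.290 × 1.241 = 0.3599 d⁻¹.

k_a ≈ 0.360 d⁻¹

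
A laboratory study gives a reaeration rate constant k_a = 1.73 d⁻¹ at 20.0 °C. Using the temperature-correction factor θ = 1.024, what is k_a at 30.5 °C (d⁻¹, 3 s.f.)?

k_a(T₂) = k_a(T₁) · θ^(T₂−T₁) = 1.73 × 1.024^(30.5−20.0)
= 1.73 × 1.024^10.5 = 1.73 × 1.283 = 2.219 d⁻¹.

k_a ≈ 2.22 d⁻¹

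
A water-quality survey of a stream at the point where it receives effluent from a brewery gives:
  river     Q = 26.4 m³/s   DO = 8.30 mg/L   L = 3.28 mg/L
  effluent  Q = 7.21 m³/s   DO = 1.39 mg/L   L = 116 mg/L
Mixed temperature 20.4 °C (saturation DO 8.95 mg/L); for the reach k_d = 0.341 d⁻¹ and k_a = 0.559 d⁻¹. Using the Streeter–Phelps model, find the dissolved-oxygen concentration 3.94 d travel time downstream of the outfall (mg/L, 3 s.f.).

DO ≈ 2.25 mg/L

Mixed DO = (26.4×8.30 + 7.21×1.39)/(26.4+7.21) = 229.1/33.61 = 6.818 mg/L.
Mixed L₀ = (26.4×3.28 + 7.21×116)/(33.61) = 923.0/33.61 = 27.46 mg/L.
Initial deficit D₀ = C_s − DO₀ = 8.95 − 6.818 = 2.132 mg/L.
D(3.94) = [0.341×27.46/(0.559−0.341)](e^(−0.341×3.94) − e^(−0.559×3.94)) + 2.132 e^(−0.559×3.94)
= 42.95 × (0.2609 − 0.1105) + 2.132 × 0.1105 = 6.696 mg/L.
DO = 8.95 − 6.696 = 2.254 mg/L.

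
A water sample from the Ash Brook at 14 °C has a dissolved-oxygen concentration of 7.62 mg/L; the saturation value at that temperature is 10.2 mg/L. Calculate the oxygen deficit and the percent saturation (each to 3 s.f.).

D = C_s − C = 10.2 − 7.62 = 2.58 mg/L.
% saturation = 7.62/10.2 × 100 = 74.7 %.

D ≈ 2.58 mg/L; 74.7 % saturation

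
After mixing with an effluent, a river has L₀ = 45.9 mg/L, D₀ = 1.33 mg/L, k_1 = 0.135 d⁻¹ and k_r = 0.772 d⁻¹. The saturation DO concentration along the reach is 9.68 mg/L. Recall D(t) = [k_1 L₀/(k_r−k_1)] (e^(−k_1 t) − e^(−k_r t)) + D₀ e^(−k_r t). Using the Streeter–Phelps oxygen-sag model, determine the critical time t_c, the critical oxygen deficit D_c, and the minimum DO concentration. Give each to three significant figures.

t_c ≈ 2.51 d; D_c ≈ 5.72 mg/L; min DO ≈ 3.96 mg/L

At the critical point dD/dt = 0, so k_1 L₀ e^(−k_1 t) = k_r D. Substituting D(t) from the Streeter–Phelps equation and solving for t gives
t_c = ln[(k_r/k_1)(1 − D₀(k_r−k_1)/(k_1 L₀))] / (k_r−k_1).
Here k_r−k_1 = 0.6370 d⁻¹ and 1 − D₀(k_r−k_1)/(k_1 L₀) = 1 − 1.33×0.6370/(0.135×45.9) = 0.8633, so
t_c = ln(5.719 × 0.8633) / 0.6370 = 1.597 / 0.6370 = 2.507 d.
L(t_c) = L₀ e^(−k_1 t_c) = 45.9 × 0.7129 = 32.72 mg/L, and at the critical point k_r D_c = k_1 L, so D_c = (0.135/0.772) × 32.72 = 5.722 mg/L.
Minimum DO = C_s − D_c = 9.68 − 5.722 = 3.958 mg/L.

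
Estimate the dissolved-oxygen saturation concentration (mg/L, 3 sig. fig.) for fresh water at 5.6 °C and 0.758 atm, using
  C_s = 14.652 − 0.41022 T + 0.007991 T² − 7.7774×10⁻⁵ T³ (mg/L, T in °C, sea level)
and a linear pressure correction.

C_s ≈ 9.54 mg/L

At sea level: C_s = 14.652 − 0.41022×5.6 + 0.007991×5.6² − 7.7774×10⁻⁵×5.6³ = 12.59 mg/L.
Pressure correction: C_s' = 12.59 × 0.758 = 9.545 mg/L.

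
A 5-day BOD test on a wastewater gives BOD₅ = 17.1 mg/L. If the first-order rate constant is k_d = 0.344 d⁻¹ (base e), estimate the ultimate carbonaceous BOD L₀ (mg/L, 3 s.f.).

L₀ ≈ 20.8 mg/L

BOD₅ = L₀(1 − e^(−5k_d)) ⇒ L₀ = BOD₅ / (1 − e^(−5×0.344))
= 17.1 / (1 − 0.1791) = 17.1 / 0.8209 = 20.83 mg/L.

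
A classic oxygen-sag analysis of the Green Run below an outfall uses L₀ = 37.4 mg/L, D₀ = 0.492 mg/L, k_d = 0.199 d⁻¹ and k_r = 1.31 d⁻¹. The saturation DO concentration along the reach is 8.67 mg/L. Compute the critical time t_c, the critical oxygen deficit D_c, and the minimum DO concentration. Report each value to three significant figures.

t_c ≈ 1.63 d; D_c ≈ 4.11 mg/L; min DO ≈ 4.56 mg/L

At the critical point dD/dt = 0, so k_d L₀ e^(−k_d t) = k_r D. Substituting D(t) from the Streeter–Phelps equation and solving for t gives
t_c = ln[(k_r/k_d)(1 − D₀(k_r−k_d)/(k_d L₀))] / (k_r−k_d).
Here k_r−k_d = 1.111 d⁻¹ and 1 − D₀(k_r−k_d)/(k_d L₀) = 1 − 0.492×1.111/(0.199×37.4) = 0.9266, so
t_c = ln(6.583 × 0.9266) / 1.111 = 1.808 / 1.111 = 1.628 d.
D_c = (k_d/k_r) L₀ e^(−k_d t_c) = (0.199/1.31) × 37.4 × e^(−0.199×1.628) = 0.1519 × 37.4 × 0.7233 = 4.110 mg/L.
Minimum DO = C_s − D_c = 8.67 − 4.110 = 4.560 mg/L.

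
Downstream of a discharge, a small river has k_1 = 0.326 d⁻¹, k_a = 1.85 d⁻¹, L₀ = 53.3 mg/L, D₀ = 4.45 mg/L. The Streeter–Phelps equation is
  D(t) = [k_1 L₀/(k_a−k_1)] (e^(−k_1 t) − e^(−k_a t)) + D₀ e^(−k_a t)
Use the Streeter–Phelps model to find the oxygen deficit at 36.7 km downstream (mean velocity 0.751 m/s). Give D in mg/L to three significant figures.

Travel time t = x/v = 36.7 km / (0.751 m/s) = 36700 m / 0.751 m/s = 48870 s = 0.5656 d.
k_1 L₀/(k_a−k_1) = 0.326×53.3/(1.85−0.326) = 17.38/1.524 = 11.40 mg/L.
e^(−k_1 t) = e^(−0.326×0.5656) = 0.8316; e^(−k_a t) = e^(−1.85×0.5656) = 0.3512.
D = 11.40 × (0.8316 − 0.3512) + 4.45 × 0.3512 = 5.477 + 1.563 = 7.040 mg/L.

D ≈ 7.04 mg/L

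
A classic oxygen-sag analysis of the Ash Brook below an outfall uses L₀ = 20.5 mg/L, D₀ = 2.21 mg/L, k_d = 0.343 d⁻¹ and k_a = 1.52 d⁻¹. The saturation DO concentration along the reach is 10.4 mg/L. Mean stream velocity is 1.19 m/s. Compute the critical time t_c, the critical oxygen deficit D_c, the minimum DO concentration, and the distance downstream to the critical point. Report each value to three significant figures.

t_c ≈ 0.872 d; D_c ≈ 3.43 mg/L; min DO ≈ 6.97 mg/L; x_c ≈ 89.7 km

t_c = [1/(k_a−k_d)] ln[(k_a/k_d)(1 − D₀(k_a−k_d)/(k_d L₀))]
= [1/(1.52−0.343)] ln[(1.52/0.343)(1 − 2.21×1.177/(0.343×20.5))]
= (1/1.177) ln[4.431 × 0.6301] = 0.8496 × ln(2.792) = 0.8496 × 1.027 = 0.8724 d.
D_c = (k_d/k_a) L₀ e^(−k_d t_c) = (0.343/1.52) × 20.5 × e^(−0.343×0.8724) = 0.2257 × 20.5 × 0.7414 = 3.430 mg/L.
Minimum DO = C_s − D_c = 10.4 − 3.430 = 6.970 mg/L.
x_c = v t_c = 1.19 m/s × 0.8724 d × 86400 s/d = 89700 m ≈ 89.7 km.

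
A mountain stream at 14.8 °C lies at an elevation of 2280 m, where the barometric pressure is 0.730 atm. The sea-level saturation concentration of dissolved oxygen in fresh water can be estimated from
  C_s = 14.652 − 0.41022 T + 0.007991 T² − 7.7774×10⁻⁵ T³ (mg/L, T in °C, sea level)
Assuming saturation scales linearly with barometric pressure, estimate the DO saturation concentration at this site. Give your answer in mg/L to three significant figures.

C_s ≈ 7.36 mg/L

At sea level: C_s = 14.652 − 0.41022×14.8 + 0.007991×14.8² − 7.7774×10⁻⁵×14.8³ = 10.08 mg/L.
Pressure correction: C_s' = 10.08 × 0.730 = 7.358 mg/L.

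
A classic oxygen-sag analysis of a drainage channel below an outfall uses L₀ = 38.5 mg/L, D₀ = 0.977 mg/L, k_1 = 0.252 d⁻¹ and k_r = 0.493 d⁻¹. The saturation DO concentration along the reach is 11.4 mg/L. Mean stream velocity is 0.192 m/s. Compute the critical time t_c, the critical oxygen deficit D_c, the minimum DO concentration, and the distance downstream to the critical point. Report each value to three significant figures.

With k_r/k_1 = 1.956 and 1 − D₀(k_r−k_1)/(k_1 L₀) = 0.9757,
t_c = ln(1.956 × 0.9757) / (0.493 − 0.252) = ln(1.909) / 0.2410 = 0.6465/0.2410 = 2.683 d.
D_c = (k_1/k_r) L₀ e^(−k_1 t_c) = (0.252/0.493) × 38.5 × e^(−0.252×2.683) = 0.5112 × 38.5 × 0.5086 = 10.01 mg/L.
Minimum DO = C_s − D_c = 11.4 − 10.01 = 1.390 mg/L.
x_c = v t_c = 0.192 m/s × 2.683 d × 86400 s/d = 44500 m ≈ 44.5 km.

t_c ≈ 2.68 d; D_c ≈ 10.0 mg/L; min DO ≈ 1.39 mg/L; x_c ≈ 44.5 km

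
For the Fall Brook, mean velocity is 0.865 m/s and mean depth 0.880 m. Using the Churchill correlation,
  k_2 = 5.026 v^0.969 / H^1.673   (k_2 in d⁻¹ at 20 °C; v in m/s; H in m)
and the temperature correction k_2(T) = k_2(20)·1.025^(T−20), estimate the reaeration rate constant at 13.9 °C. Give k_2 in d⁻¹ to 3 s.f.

k_2 ≈ 4.65 d⁻¹

k_2(20) = 5.026 × 0.865^0.969 / 0.880^1.673 = 5.026 × 0.8689 / 0.8075 = 5.408 d⁻¹.
k_2(13.9) = 5.408 × 1.025^(13.9−20) = 5.408 × 0.8602 = 4.652 d⁻¹.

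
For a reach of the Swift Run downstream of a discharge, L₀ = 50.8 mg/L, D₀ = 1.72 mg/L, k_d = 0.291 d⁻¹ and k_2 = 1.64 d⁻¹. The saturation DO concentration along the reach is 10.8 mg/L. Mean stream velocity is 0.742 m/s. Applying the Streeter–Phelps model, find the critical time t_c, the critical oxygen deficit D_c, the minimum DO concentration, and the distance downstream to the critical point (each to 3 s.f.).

t_c = [1/(k_2−k_d)] ln[(k_2/k_d)(1 − D₀(k_2−k_d)/(k_d L₀))]
= [1/(1.64−0.291)] ln[(1.64/0.291)(1 − 1.72×1.349/(0.291×50.8))]
= (1/1.349) ln[5.636 × 0.8430] = 0.7413 × ln(4.751) = 0.7413 × 1.558 = 1.155 d.
D_c = (k_d/k_2) L₀ e^(−k_d t_c) = (0.291/1.64) × 50.8 × e^(−0.291×1.155) = 0.1774 × 50.8 × 0.7145 = 6.440 mg/L.
Minimum DO = C_s − D_c = 10.8 − 6.440 = 4.360 mg/L.
x_c = v t_c = 0.742 m/s × 1.155 d × 86400 s/d = 74060 m ≈ 74.1 km.

t_c ≈ 1.16 d; D_c ≈ 6.44 mg/L; min DO ≈ 4.36 mg/L; x_c ≈ 74.1 km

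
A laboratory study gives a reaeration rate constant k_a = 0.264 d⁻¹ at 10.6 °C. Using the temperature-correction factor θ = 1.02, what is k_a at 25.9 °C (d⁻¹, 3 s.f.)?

k_a ≈ 0.357 d⁻¹

k_a(T₂) = k_a(T₁) · θ^(T₂−T₁) = 0.264 × 1.02^(25.9−10.6)
= 0.264 × 1.02^15.3 = 0.264 × 1.354 = 0.3574 d⁻¹.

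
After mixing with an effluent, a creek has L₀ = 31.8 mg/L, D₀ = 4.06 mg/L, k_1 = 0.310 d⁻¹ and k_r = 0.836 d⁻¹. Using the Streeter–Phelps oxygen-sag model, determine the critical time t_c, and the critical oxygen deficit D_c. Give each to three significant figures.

At the critical point dD/dt = 0, so k_1 L₀ e^(−k_1 t) = k_r D. Substituting D(t) from the Streeter–Phelps equation and solving for t gives
t_c = ln[(k_r/k_1)(1 − D₀(k_r−k_1)/(k_1 L₀))] / (k_r−k_1).
Here k_r−k_1 = 0.5260 d⁻¹ and 1 − D₀(k_r−k_1)/(k_1 L₀) = 1 − 4.06×0.5260/(0.310×31.8) = 0.7834, so
t_c = ln(2.697 × 0.7834) / 0.5260 = 0.7479 / 0.5260 = 1.422 d.
D_c = (k_1/k_r) L₀ e^(−k_1 t_c) = (0.310/0.836) × 31.8 × e^(−0.310×1.422) = 0.3708 × 31.8 × 0.6435 = 7.588 mg/L.

t_c ≈ 1.42 d; D_c ≈ 7.59 mg/L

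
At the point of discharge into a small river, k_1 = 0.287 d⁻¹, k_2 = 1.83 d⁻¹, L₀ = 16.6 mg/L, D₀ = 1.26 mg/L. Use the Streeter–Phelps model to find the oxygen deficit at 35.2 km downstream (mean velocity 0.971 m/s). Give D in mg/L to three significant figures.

Travel time t = x/v = 35.2 km / (0.971 m/s) = 35200 m / 0.971 m/s = 36250 s = 0.4196 d.
k_1 L₀/(k_2−k_1) = 0.287×16.6/(1.83−0.287) = 4.764/1.543 = 3.088 mg/L.
e^(−k_1 t) = e^(−0.287×0.4196) = 0.8865; e^(−k_2 t) = e^(−1.83×0.4196) = 0.4640.
D = 3.088 × (0.8865 − 0.4640) + 1.26 × 0.4640 = 1.305 + 0.5847 = 1.889 mg/L.

D ≈ 1.89 mg/L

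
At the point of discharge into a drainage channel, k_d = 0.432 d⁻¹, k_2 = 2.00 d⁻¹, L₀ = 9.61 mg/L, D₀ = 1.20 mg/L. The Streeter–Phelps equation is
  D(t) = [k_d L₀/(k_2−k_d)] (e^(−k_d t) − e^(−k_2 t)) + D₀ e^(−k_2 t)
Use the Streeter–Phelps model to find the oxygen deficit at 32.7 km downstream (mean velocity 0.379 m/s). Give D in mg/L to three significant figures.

Travel time t = x/v = 32.7 km / (0.379 m/s) = 32700 m / 0.379 m/s = 86280 s = 0.9986 d.
k_d L₀/(k_2−k_d) = 0.432×9.61/(2.00−0.432) = 4.152/1.568 = 2.648 mg/L.
e^(−k_d t) = e^(−0.432×0.9986) = 0.6496; e^(−k_2 t) = e^(−2.00×0.9986) = 0.1357.
D = 2.648 × (0.6496 − 0.1357) + 1.20 × 0.1357 = 1.361 + 0.1629 = 1.523 mg/L.

D ≈ 1.52 mg/L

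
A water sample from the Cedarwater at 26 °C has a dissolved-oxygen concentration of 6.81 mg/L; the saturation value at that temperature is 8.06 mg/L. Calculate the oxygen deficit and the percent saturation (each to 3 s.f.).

D = C_s − C = 8.06 − 6.81 = 1.25 mg/L.
% saturation = 6.81/8.06 × 100 = 84.5 %.

D ≈ 1.25 mg/L; 84.5 % saturation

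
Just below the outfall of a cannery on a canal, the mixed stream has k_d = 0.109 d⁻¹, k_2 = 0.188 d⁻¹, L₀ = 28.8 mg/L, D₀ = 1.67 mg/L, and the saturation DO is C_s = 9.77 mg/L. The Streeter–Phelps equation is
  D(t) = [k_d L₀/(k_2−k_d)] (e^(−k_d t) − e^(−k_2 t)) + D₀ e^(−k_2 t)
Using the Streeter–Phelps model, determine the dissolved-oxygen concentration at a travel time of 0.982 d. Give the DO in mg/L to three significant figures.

DO ≈ 5.72 mg/L

k_d L₀/(k_2−k_d) = 0.109×28.8/(0.188−0.109) = 3.139/0.07900 = 39.74 mg/L.
e^(−k_d t) = e^(−0.109×0.9820) = 0.8985; e^(−k_2 t) = e^(−0.188×0.9820) = 0.8314.
D = 39.74 × (0.8985 − 0.8314) + 1.67 × 0.8314 = 2.665 + 1.388 = 4.054 mg/L.
DO = C_s − D = 9.77 − 4.054 = 5.716 mg/L.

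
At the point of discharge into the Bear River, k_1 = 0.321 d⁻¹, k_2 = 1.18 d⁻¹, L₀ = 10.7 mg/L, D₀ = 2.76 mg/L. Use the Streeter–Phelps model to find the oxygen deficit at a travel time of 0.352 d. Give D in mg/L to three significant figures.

D ≈ 2.75 mg/L

k_1 L₀/(k_2−k_1) = 0.321×10.7/(1.18−0.321) = 3.435/0.8590 = 3.998 mg/L.
e^(−k_1 t) = e^(−0.321×0.3520) = 0.8932; e^(−k_2 t) = e^(−1.18×0.3520) = 0.6601.
D = 3.998 × (0.8932 − 0.6601) + 2.76 × 0.6601 = 0.9319 + 1.822 = 2.754 mg/L.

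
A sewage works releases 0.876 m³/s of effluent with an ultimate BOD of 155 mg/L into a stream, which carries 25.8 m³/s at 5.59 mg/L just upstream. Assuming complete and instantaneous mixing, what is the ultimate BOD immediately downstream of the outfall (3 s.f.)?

10.5 mg/L

Flow-weighted mixing: C = (Q_r C_r + Q_w C_w)/(Q_r + Q_w)
= (25.8×5.59 + 0.876×155)/(25.8 + 0.876) = 280.0/26.68 = 10.50 mg/L.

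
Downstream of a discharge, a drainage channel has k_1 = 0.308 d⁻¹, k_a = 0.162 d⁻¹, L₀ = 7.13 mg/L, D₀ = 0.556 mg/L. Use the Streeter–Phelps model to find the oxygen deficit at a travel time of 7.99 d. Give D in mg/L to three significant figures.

k_1 L₀/(k_a−k_1) = 0.308×7.13/(0.162−0.308) = 2.196/-0.1460 = -15.04 mg/L.
e^(−k_1 t) = e^(−0.308×7.990) = 0.08536; e^(−k_a t) = e^(−0.162×7.990) = 0.2741.
D = -15.04 × (0.08536 − 0.2741) + 0.556 × 0.2741 = 2.838 + 0.1524 = 2.991 mg/L.

D ≈ 2.99 mg/L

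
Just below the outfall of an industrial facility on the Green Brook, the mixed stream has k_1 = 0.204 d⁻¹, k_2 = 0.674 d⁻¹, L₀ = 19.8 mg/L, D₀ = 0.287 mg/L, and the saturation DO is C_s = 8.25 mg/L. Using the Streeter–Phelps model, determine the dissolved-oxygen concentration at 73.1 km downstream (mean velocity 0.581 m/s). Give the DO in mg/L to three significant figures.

DO ≈ 4.98 mg/L

Travel time t = x/v = 73.1 km / (0.581 m/s) = 73100 m / 0.581 m/s = 125800 s = 1.456 d.
k_1 L₀/(k_2−k_1) = 0.204×19.8/(0.674−0.204) = 4.039/0.4700 = 8.594 mg/L.
e^(−k_1 t) = e^(−0.204×1.456) = 0.7430; e^(−k_2 t) = e^(−0.674×1.456) = 0.3748.
D = 8.594 × (0.7430 − 0.3748) + 0.287 × 0.3748 = 3.165 + 0.1076 = 3.272 mg/L.
DO = C_s − D = 8.25 − 3.272 = 4.978 mg/L.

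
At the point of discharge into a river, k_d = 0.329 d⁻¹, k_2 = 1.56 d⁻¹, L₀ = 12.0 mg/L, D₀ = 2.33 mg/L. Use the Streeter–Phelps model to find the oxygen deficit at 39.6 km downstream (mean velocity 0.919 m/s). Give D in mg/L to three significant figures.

Travel time t = x/v = 39.6 km / (0.919 m/s) = 39600 m / 0.919 m/s = 43090 s = 0.4987 d.
k_d L₀/(k_2−k_d) = 0.329×12.0/(1.56−0.329) = 3.948/1.231 = 3.207 mg/L.
e^(−k_d t) = e^(−0.329×0.4987) = 0.8487; e^(−k_2 t) = e^(−1.56×0.4987) = 0.4593.
D = 3.207 × (0.8487 − 0.4593) + 2.33 × 0.4593 = 1.249 + 1.070 = 2.319 mg/L.

D ≈ 2.32 mg/L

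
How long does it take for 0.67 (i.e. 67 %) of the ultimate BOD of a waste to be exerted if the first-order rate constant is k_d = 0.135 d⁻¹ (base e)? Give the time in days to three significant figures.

y/L₀ = 1 − e^(−k_d t) = 0.67 ⇒ e^(−k_d t) = 0.330
t = −ln(0.330) / 0.135 = 1.109 / 0.135 = 8.212 d.

t ≈ 8.21 d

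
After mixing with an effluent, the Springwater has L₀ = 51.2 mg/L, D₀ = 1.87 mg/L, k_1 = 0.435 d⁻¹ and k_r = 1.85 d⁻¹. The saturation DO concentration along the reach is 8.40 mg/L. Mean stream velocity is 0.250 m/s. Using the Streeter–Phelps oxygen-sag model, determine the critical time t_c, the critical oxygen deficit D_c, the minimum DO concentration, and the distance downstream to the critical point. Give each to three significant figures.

t_c ≈ 0.934 d; D_c ≈ 8.02 mg/L; min DO ≈ 0.379 mg/L; x_c ≈ 20.2 km

With k_r/k_1 = 4.253 and 1 − D₀(k_r−k_1)/(k_1 L₀) = 0.8812,
t_c = ln(4.253 × 0.8812) / (1.85 − 0.435) = ln(3.748) / 1.415 = 1.321/1.415 = 0.9337 d.
D_c = (k_1/k_r) L₀ e^(−k_1 t_c) = (0.435/1.85) × 51.2 × e^(−0.435×0.9337) = 0.2351 × 51.2 × 0.6662 = 8.021 mg/L.
Minimum DO = C_s − D_c = 8.40 − 8.021 = 0.3795 mg/L.
x_c = v t_c = 0.250 m/s × 0.9337 d × 86400 s/d = 20170 m ≈ 20.2 km.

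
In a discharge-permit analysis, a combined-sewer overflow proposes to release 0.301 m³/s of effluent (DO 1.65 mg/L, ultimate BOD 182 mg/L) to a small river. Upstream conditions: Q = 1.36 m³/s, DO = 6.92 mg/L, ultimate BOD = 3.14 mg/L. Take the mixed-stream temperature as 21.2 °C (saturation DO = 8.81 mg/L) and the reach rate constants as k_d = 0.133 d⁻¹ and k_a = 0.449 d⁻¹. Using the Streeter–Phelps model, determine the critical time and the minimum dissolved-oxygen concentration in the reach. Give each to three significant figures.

t_c ≈ 3.18 d; minimum DO ≈ 1.91 mg/L

Mixed DO = (1.36×6.92 + 0.301×1.65)/(1.36+0.301) = 9.908/1.661 = 5.965 mg/L.
Mixed L₀ = (1.36×3.14 + 0.301×182)/(1.661) = 59.05/1.661 = 35.55 mg/L.
Initial deficit D₀ = C_s − DO₀ = 8.81 − 5.965 = 2.845 mg/L.
t_c = (1/0.3160) ln[(0.449/0.133)(1 − 2.845×0.3160/(0.133×35.55))] = 3.165 × ln(2.734) = 3.183 d.
D_c = (0.133/0.449) × 35.55 × e^(−0.133×3.183) = 0.2962 × 35.55 × 0.6549 = 6.896 mg/L.
Minimum DO = 8.81 − 6.896 = 1.914 mg/L.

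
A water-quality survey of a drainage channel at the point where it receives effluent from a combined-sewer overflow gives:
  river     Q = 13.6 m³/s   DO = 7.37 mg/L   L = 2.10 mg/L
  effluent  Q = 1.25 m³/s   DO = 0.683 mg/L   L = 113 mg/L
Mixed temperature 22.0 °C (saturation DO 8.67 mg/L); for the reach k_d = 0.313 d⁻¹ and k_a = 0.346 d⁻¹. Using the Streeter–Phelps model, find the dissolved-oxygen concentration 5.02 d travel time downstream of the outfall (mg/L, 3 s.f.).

Mixed DO = (13.6×7.37 + 1.25×0.683)/(13.6+1.25) = 101.1/14.85 = 6.807 mg/L.
Mixed L₀ = (13.6×2.10 + 1.25×113)/(14.85) = 169.8/14.85 = 11.44 mg/L.
Initial deficit D₀ = C_s − DO₀ = 8.67 − 6.807 = 1.863 mg/L.
D(5.02) = [0.313×11.44/(0.346−0.313)](e^(−0.313×5.02) − e^(−0.346×5.02)) + 1.863 e^(−0.346×5.02)
= 108.5 × (0.2078 − 0.1761) + 1.863 × 0.1761 = 3.768 mg/L.
DO = 8.67 − 3.768 = 4.902 mg/L.

DO ≈ 4.90 mg/L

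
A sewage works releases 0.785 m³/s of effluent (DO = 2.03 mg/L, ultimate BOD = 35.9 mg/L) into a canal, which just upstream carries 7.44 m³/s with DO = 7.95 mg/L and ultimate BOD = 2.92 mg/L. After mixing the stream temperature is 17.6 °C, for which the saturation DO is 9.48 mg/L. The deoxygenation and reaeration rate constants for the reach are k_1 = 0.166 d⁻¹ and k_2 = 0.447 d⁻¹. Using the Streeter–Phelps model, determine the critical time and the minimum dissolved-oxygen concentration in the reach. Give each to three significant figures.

t_c ≈ 0.400 d; minimum DO ≈ 7.37 mg/L

Mixed DO = (7.44×7.95 + 0.785×2.03)/(7.44+0.785) = 60.74/8.225 = 7.385 mg/L.
Mixed L₀ = (7.44×2.92 + 0.785×35.9)/(8.225) = 49.91/8.225 = 6.068 mg/L.
Initial deficit D₀ = C_s − DO₀ = 9.48 − 7.385 = 2.095 mg/L.
t_c = (1/0.2810) ln[(0.447/0.166)(1 − 2.095×0.2810/(0.166×6.068))] = 3.559 × ln(1.119) = 0.3999 d.
D_c = (0.166/0.447) × 6.068 × e^(−0.166×0.3999) = 0.3714 × 6.068 × 0.9358 = 2.109 mg/L.
Minimum DO = 9.48 − 2.109 = 7.371 mg/L.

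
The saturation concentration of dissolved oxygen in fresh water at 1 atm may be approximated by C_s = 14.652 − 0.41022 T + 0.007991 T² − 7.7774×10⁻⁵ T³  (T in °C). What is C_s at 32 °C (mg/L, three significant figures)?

C_s = 14.652 − 0.41022×32 + 0.007991×32² − 7.7774×10⁻⁵×32³ = 7.159 mg/L.

C_s ≈ 7.16 mg/L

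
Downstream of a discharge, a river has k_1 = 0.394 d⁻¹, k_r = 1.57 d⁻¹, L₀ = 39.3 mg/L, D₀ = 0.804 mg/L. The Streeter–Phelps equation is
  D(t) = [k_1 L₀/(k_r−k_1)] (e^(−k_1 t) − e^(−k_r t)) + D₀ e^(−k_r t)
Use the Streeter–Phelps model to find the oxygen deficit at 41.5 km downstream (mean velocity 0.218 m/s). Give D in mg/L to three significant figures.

Travel time t = x/v = 41.5 km / (0.218 m/s) = 41500 m / 0.218 m/s = 190400 s = 2.203 d.
k_1 L₀/(k_r−k_1) = 0.394×39.3/(1.57−0.394) = 15.48/1.176 = 13.17 mg/L.
e^(−k_1 t) = e^(−0.394×2.203) = 0.4197; e^(−k_r t) = e^(−1.57×2.203) = 0.03145.
D = 13.17 × (0.4197 − 0.03145) + 0.804 × 0.03145 = 5.113 + 0.02529 = 5.138 mg/L.

D ≈ 5.14 mg/L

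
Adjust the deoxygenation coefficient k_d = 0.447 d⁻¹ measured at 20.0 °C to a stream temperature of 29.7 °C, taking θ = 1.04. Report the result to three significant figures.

k_d ≈ 0.654 d⁻¹

k_d(T₂) = k_d(T₁) · θ^(T₂−T₁) = 0.447 × 1.04^(29.7−20.0)
= 0.447 × 1.04^9.70 = 0.447 × 1.463 = 0.6539 d⁻¹.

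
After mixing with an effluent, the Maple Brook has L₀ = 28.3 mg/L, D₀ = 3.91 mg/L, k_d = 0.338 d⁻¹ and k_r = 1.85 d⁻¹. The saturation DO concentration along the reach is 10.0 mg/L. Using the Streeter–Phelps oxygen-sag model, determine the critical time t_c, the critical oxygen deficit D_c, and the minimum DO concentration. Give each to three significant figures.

At the critical point dD/dt = 0, so k_d L₀ e^(−k_d t) = k_r D. Substituting D(t) from the Streeter–Phelps equation and solving for t gives
t_c = ln[(k_r/k_d)(1 − D₀(k_r−k_d)/(k_d L₀))] / (k_r−k_d).
Here k_r−k_d = 1.512 d⁻¹ and 1 − D₀(k_r−k_d)/(k_d L₀) = 1 − 3.91×1.512/(0.338×28.3) = 0.3819, so
t_c = ln(5.473 × 0.3819) / 1.512 = 0.7374 / 1.512 = 0.4877 d.
L(t_c) = L₀ e^(−k_d t_c) = 28.3 × 0.8480 = 24.00 mg/L, and at the critical point k_r D_c = k_d L, so D_c = (0.338/1.85) × 24.00 = 4.385 mg/L.
Minimum DO = C_s − D_c = 10.0 − 4.385 = 5.615 mg/L.

t_c ≈ 0.488 d; D_c ≈ 4.38 mg/L; min DO ≈ 5.62 mg/L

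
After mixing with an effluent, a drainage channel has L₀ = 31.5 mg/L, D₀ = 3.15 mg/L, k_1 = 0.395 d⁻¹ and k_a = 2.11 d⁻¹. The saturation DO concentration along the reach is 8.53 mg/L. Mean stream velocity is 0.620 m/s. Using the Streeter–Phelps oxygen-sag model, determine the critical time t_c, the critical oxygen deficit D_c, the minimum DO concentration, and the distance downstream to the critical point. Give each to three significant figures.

At the critical point dD/dt = 0, so k_1 L₀ e^(−k_1 t) = k_a D. Substituting D(t) from the Streeter–Phelps equation and solving for t gives
t_c = ln[(k_a/k_1)(1 − D₀(k_a−k_1)/(k_1 L₀))] / (k_a−k_1).
Here k_a−k_1 = 1.715 d⁻¹ and 1 − D₀(k_a−k_1)/(k_1 L₀) = 1 − 3.15×1.715/(0.395×31.5) = 0.5658, so
t_c = ln(5.342 × 0.5658) / 1.715 = 1.106 / 1.715 = 0.6449 d.
L(t_c) = L₀ e^(−k_1 t_c) = 31.5 × 0.7751 = 24.42 mg/L, and at the critical point k_a D_c = k_1 L, so D_c = (0.395/2.11) × 24.42 = 4.571 mg/L.
Minimum DO = C_s − D_c = 8.53 − 4.571 = 3.959 mg/L.
x_c = v t_c = 0.620 m/s × 0.6449 d × 86400 s/d = 34550 m ≈ 34.5 km.

t_c ≈ 0.645 d; D_c ≈ 4.57 mg/L; min DO ≈ 3.96 mg/L; x_c ≈ 34.5 km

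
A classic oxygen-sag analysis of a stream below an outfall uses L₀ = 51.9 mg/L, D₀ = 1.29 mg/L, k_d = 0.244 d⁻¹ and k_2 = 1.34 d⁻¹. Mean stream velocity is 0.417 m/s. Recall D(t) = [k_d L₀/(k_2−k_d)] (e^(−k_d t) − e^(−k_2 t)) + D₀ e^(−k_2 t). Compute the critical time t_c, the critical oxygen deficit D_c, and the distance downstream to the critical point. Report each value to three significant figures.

At the critical point dD/dt = 0, so k_d L₀ e^(−k_d t) = k_2 D. Substituting D(t) from the Streeter–Phelps equation and solving for t gives
t_c = ln[(k_2/k_d)(1 − D₀(k_2−k_d)/(k_d L₀))] / (k_2−k_d).
Here k_2−k_d = 1.096 d⁻¹ and 1 − D₀(k_2−k_d)/(k_d L₀) = 1 − 1.29×1.096/(0.244×51.9) = 0.8884, so
t_c = ln(5.492 × 0.8884) / 1.096 = 1.585 / 1.096 = 1.446 d.
L(t_c) = L₀ e^(−k_d t_c) = 51.9 × 0.7027 = 36.47 mg/L, and at the critical point k_2 D_c = k_d L, so D_c = (0.244/1.34) × 36.47 = 6.641 mg/L.
x_c = v t_c = 0.417 m/s × 1.446 d × 86400 s/d = 52100 m ≈ 52.1 km.

t_c ≈ 1.45 d; D_c ≈ 6.64 mg/L; x_c ≈ 52.1 km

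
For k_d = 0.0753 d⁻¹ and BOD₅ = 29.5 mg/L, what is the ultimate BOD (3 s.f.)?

L₀ ≈ 94.0 mg/L

BOD₅ = L₀(1 − e^(−5k_d)) ⇒ L₀ = BOD₅ / (1 − e^(−5×0.0753))
= 29.5 / (1 − 0.6863) = 29.5 / 0.3137 = 94.03 mg/L.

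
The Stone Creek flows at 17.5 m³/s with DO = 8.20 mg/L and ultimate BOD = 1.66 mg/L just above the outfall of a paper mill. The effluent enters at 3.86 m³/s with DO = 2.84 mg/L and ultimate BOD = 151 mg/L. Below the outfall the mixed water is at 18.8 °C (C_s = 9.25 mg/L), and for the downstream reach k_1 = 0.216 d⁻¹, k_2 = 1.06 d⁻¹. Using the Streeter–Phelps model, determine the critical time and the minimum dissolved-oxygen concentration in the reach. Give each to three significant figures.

t_c ≈ 1.50 d; minimum DO ≈ 5.03 mg/L

Mixed DO = (17.5×8.20 + 3.86×2.84)/(17.5+3.86) = 154.5/21.36 = 7.231 mg/L.
Mixed L₀ = (17.5×1.66 + 3.86×151)/(21.36) = 611.9/21.36 = 28.65 mg/L.
Initial deficit D₀ = C_s − DO₀ = 9.25 − 7.231 = 2.019 mg/L.
t_c = (1/0.8440) ln[(1.06/0.216)(1 − 2.019×0.8440/(0.216×28.65))] = 1.185 × ln(3.556) = 1.503 d.
D_c = (0.216/1.06) × 28.65 × e^(−0.216×1.503) = 0.2038 × 28.65 × 0.7227 = 4.219 mg/L.
Minimum DO = 9.25 − 4.219 = 5.031 mg/L.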